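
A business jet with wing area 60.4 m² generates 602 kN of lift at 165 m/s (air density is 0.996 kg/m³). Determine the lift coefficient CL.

From L = ½ρv²S·CL, rearranging gives CL = 2L/(ρv²S).
CL = 2 × 6.02×10^5 / (0.996 × 165² × 60.4) = 0.735

CL = 0.735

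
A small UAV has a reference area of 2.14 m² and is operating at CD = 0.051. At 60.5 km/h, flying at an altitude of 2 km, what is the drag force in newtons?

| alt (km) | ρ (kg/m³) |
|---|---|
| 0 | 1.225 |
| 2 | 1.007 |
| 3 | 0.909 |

D = 15.5 N

At 2 km, from the table: ρ = 1.007 kg/m³.
Convert speed: v = 60.5 km/h ÷ 3.6 = 16.81 m/s.
D = ½ρv²S·CD = ½ × 1.007 × 16.81² × 2.14 × 0.051 = 15.5 N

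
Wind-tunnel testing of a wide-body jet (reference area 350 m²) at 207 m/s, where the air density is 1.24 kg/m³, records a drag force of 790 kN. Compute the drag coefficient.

CD = 0.085

From D = ½ρv²S·CD, rearranging gives CD = 2D/(ρv²S).
CD = 2 × 7.9×10^5 / (1.24 × 207² × 350) = 0.085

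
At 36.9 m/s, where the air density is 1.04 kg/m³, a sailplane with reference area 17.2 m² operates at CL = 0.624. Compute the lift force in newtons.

L = 7600 N

L = ½ρv²S·CL = ½ × 1.04 × 36.9² × 17.2 × 0.624 = 7600 N ≈ 7.6 kN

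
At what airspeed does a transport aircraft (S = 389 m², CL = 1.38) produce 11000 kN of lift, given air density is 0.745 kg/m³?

v = 235 m/s

L = ½ρv²S·CL ⇒ v = √(2L/(ρ·S·CL))
v = √(2 × 1.1×10^7 / (0.745 × 389 × 1.38)) = √55010 = 235 m/s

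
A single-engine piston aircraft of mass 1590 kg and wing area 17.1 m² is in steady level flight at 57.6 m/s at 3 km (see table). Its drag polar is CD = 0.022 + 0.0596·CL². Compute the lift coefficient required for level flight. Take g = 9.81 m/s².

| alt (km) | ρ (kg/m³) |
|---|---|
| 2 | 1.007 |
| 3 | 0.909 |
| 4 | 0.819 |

CL = 0.605

At 3 km, from the table: ρ = 0.909 kg/m³.
Weight W = mg = 1590 × 9.81 = 15598 N; in level flight L = W.
Dynamic pressure q = 0.5 × 0.909 × 57.6² = 1508 Pa.
CL = W/(q·S) = 15598 / (1508 × 17.1) = 0.6049.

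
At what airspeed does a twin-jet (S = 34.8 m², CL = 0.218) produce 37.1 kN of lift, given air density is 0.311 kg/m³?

L = ½ρv²S·CL ⇒ v = √(2L/(ρ·S·CL))
v = √(2 × 37100 / (0.311 × 34.8 × 0.218)) = √31450 = 177 m/s

v = 177 m/s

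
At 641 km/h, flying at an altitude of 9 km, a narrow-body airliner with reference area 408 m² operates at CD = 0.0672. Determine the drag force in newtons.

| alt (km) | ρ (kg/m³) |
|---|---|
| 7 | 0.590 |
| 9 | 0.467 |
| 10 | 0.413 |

At 9 km, from the table: ρ = 0.467 kg/m³.
Convert speed: v = 641 km/h ÷ 3.6 = 178.1 m/s.
D = ½ρv²S·CD = ½ × 0.467 × 178.1² × 408 × 0.0672 = 2.03×10^5 N ≈ 203 kN

D = 2.03×10^5 N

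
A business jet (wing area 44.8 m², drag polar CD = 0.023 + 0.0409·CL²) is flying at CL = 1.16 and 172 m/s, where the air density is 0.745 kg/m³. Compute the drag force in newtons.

CD = 0.023 + 0.0409 × 1.16² = 0.07804
D = ½ρv²S·CD = ½ × 0.745 × 172² × 44.8 × 0.07804 = 38500 N

D = 38500 N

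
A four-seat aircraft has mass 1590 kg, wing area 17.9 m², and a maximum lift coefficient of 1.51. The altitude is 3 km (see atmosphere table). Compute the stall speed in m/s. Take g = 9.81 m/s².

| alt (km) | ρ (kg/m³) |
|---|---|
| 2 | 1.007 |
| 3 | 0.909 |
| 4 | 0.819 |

V_stall = 35.6 m/s

At 3 km, from the table: ρ = 0.909 kg/m³.
Weight W = mg = 1590 × 9.81 = 15600 N.
From L = ½ρV²S·CL,max = W: V_stall = √(2W/(ρSCL,max)) = √(2·15600/(0.909·17.9·1.51))
V_stall = √1270 = 35.6 m/s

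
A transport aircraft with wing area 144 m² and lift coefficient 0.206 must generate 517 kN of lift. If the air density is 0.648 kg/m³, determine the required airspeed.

L = ½ρv²S·CL ⇒ v = √(2L/(ρ·S·CL))
v = √(2 × 5.17×10^5 / (0.648 × 144 × 0.206)) = √53790 = 232 m/s

v = 232 m/s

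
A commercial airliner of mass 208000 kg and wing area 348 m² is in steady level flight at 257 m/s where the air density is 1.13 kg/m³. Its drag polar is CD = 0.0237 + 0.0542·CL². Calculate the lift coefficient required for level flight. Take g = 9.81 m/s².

Level flight ⇒ L = W = m·g = 208000 × 9.81 = 2.0405×10^6 N.
Dynamic pressure q = 0.5 × 1.13 × 257² = 37320 Pa.
CL = W/(q·S) = 2.0405×10^6 / (37320 × 348) = 0.1571.

CL = 0.157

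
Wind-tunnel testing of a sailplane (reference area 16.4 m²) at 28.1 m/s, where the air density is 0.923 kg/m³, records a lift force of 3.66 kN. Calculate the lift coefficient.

From L = ½ρv²S·CL, rearranging gives CL = 2L/(ρv²S).
CL = 2 × 3660 / (0.923 × 28.1² × 16.4) = 0.612

CL = 0.612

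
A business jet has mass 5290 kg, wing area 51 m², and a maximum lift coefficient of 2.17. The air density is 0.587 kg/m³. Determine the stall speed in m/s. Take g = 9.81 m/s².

Stall occurs when L = W at CL,max. W = mg = 5290 × 9.81 = 51890 N.
From L = ½ρV²S·CL,max = W: V_stall = √(2W/(ρSCL,max)) = √(2·51890/(0.587·51·2.17))
V_stall = √1598 = 40 m/s

V_stall = 40 m/s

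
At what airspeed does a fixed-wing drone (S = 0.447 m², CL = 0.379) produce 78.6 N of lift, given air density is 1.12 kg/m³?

v = 28.8 m/s

L = ½ρv²S·CL ⇒ v = √(2L/(ρ·S·CL))
v = √(2 × 78.6 / (1.12 × 0.447 × 0.379)) = √828.5 = 28.8 m/s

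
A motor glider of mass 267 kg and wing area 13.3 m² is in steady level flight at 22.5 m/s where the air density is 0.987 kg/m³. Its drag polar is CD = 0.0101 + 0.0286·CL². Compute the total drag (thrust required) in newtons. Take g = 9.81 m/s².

Level flight ⇒ L = W = m·g = 267 × 9.81 = 2619.3 N.
q = ½ρv² = ½ × 0.987 × 22.5² = 249.8 Pa.
Required CL = L/(qS) = 2619.3/(249.8·13.3) = 0.7883.
CD = 0.0101 + 0.0286 × 0.7883² = 0.02787.
D = q·S·CD = 249.8 × 13.3 × 0.02787 = 92.61 N

D = 92.6 N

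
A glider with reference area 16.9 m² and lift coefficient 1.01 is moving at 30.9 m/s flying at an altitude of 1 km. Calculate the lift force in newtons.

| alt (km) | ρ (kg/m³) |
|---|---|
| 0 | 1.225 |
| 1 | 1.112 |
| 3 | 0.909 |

L = 9060 N

At 1 km, from the table: ρ = 1.112 kg/m³.
Dynamic pressure q = ½ρv² = ½ × 1.112 × 30.9² = 530.9 Pa.
L = q·S·CL = 530.9 × 16.9 × 1.01 = 9060 N ≈ 9.06 kN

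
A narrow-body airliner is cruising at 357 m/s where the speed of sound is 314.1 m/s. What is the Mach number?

M = 1.14

M = v/a = 357 / 314.1 = 1.14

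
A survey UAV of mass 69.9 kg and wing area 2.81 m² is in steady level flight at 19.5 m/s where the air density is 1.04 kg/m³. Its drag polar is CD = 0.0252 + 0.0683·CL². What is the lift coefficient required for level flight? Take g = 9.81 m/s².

CL = 1.23

In steady level flight, lift balances weight: W = mg = 69.9 × 9.81 = 685.72 N.
q = ½ρv² = ½ × 1.04 × 19.5² = 197.7 Pa.
CL = W/(q·S) = 685.72 / (197.7 × 2.81) = 1.234.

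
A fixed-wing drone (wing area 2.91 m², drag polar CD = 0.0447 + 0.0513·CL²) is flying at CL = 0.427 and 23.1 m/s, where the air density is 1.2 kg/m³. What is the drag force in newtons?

CD = 0.0447 + 0.0513 × 0.427² = 0.05405
D = ½ρv²S·CD = ½ × 1.2 × 23.1² × 2.91 × 0.05405 = 50.4 N

D = 50.4 N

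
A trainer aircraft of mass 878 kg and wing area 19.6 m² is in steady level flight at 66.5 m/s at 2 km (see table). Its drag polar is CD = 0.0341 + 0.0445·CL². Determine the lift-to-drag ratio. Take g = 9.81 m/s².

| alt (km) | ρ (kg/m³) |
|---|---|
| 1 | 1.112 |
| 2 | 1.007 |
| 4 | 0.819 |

L/D = 5.51

At 2 km, from the table: ρ = 1.007 kg/m³.
Level flight ⇒ L = W = m·g = 878 × 9.81 = 8613.2 N.
q = ½ρv² = ½ × 1.007 × 66.5² = 2227 Pa.
CL = 2W/(ρv²S) = 2×8613.2/(1.007×66.5²×19.6) = 0.1974.
CD = 0.0341 + 0.0445 × 0.1974² = 0.03583.
L/D = CL/CD = 0.1974 / 0.03583 = 5.51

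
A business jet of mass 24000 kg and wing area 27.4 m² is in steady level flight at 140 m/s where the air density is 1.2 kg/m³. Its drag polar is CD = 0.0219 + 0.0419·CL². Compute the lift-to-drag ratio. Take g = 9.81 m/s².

L/D = 16.5

In steady level flight, lift balances weight: W = mg = 24000 × 9.81 = 2.3544×10^5 N.
q = ½ρv² = ½ × 1.2 × 140² = 11760 Pa.
Required CL = L/(qS) = 2.3544×10^5/(11760·27.4) = 0.7307.
CD = 0.0219 + 0.0419 × 0.7307² = 0.04427.
L/D = CL/CD = 0.7307 / 0.04427 = 16.5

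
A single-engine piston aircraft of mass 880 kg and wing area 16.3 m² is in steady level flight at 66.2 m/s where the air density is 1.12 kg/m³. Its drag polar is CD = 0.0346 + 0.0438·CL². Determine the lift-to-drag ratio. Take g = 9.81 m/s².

Level flight ⇒ L = W = m·g = 880 × 9.81 = 8632.8 N.
q = ½ρv² = ½ × 1.12 × 66.2² = 2454 Pa.
CL = 2W/(ρv²S) = 2×8632.8/(1.12×66.2²×16.3) = 0.2158.
CD = 0.0346 + 0.0438 × 0.2158² = 0.03664.
L/D = CL/CD = 0.2158 / 0.03664 = 5.89

L/D = 5.89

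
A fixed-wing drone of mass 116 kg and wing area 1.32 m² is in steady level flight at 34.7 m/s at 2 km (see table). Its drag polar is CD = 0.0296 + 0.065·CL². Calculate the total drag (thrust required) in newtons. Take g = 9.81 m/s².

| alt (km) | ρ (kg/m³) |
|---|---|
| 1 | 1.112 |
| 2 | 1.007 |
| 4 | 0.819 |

At 2 km, from the table: ρ = 1.007 kg/m³.
In steady level flight, lift balances weight: W = mg = 116 × 9.81 = 1138 N.
q = ½ρv² = ½ × 1.007 × 34.7² = 606.3 Pa.
CL = 2W/(ρv²S) = 2×1138/(1.007×34.7²×1.32) = 1.422.
CD = 0.0296 + 0.065 × 1.422² = 0.161.
D = q·S·CD = 606.3 × 1.32 × 0.161 = 128.9 N

D = 129 N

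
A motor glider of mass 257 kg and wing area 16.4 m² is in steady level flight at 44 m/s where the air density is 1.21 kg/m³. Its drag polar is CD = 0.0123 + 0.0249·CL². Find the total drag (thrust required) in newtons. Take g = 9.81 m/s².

D = 245 N

Level flight ⇒ L = W = m·g = 257 × 9.81 = 2521.2 N.
Dynamic pressure q = 0.5 × 1.21 × 44² = 1171 Pa.
Required CL = L/(qS) = 2521.2/(1171·16.4) = 0.1312.
CD = 0.0123 + 0.0249 × 0.1312² = 0.01273.
D = q·S·CD = 1171 × 16.4 × 0.01273 = 244.5 N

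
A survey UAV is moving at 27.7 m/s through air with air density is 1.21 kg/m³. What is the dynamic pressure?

q = 464 Pa

q = ½ρv² = ½ × 1.21 × 27.7² = 464 Pa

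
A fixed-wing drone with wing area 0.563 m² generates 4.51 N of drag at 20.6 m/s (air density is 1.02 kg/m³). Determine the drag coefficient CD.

CD = 0.037

From D = ½ρv²S·CD, rearranging gives CD = 2D/(ρv²S).
CD = 2 × 4.51 / (1.02 × 20.6² × 0.563) = 0.037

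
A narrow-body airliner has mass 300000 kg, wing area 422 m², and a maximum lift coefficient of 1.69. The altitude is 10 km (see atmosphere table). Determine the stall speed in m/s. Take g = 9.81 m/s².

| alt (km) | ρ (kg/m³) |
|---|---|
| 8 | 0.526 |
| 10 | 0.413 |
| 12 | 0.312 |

At 10 km, from the table: ρ = 0.413 kg/m³.
At stall, lift equals weight: L = W = m·g = 300000 × 9.81 = 2.943×10^6 N.
From L = ½ρV²S·CL,max = W: V_stall = √(2W/(ρSCL,max)) = √(2·2.943×10^6/(0.413·422·1.69))
V_stall = √19980 = 141 m/s

V_stall = 141 m/s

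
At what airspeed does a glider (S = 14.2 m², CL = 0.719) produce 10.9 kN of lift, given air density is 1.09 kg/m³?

L = ½ρv²S·CL ⇒ v = √(2L/(ρ·S·CL))
v = √(2 × 10900 / (1.09 × 14.2 × 0.719)) = √1959 = 44.3 m/s

v = 44.3 m/s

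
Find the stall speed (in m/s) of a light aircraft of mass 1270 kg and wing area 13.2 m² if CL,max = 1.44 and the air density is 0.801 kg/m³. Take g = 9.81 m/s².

V_stall = 40.5 m/s

At stall, lift equals weight: L = W = m·g = 1270 × 9.81 = 12460 N.
From L = ½ρV²S·CL,max = W: V_stall = √(2W/(ρSCL,max)) = √(2·12460/(0.801·13.2·1.44))
V_stall = √1637 = 40.5 m/s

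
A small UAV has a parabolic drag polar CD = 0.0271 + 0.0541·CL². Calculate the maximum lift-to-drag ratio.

For CD = CD0 + K·CL², (L/D)max occurs at CL* = √(CD0/K) and equals 1/(2√(K·CD0)).
(L/D)max = 1/(2√(0.0541 × 0.0271)) = 1/(2 × 0.03829) = 13.1

(L/D)max = 13.1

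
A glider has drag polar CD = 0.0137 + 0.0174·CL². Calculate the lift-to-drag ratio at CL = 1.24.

CD = 0.0137 + 0.0174 × 1.24² = 0.04045
L/D = CL/CD = 1.24 / 0.04045 = 30.7

L/D = 30.7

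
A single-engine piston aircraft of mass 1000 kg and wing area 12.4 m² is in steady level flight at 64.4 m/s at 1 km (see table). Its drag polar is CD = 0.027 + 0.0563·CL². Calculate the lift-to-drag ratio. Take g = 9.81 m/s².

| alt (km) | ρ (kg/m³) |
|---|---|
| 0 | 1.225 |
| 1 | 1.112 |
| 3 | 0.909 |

L/D = 10.2

At 1 km, from the table: ρ = 1.112 kg/m³.
Level flight ⇒ L = W = m·g = 1000 × 9.81 = 9810 N.
Dynamic pressure q = 0.5 × 1.112 × 64.4² = 2306 Pa.
CL = W/(q·S) = 9810 / (2306 × 12.4) = 0.3431.
CD = 0.027 + 0.0563 × 0.3431² = 0.03363.
L/D = CL/CD = 0.3431 / 0.03363 = 10.2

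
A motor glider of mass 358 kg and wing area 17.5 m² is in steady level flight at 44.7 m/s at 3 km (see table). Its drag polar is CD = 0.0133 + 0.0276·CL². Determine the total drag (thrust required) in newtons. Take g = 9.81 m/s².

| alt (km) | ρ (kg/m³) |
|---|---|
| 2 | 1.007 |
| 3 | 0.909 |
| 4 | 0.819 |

D = 233 N

At 3 km, from the table: ρ = 0.909 kg/m³.
In steady level flight, lift balances weight: W = mg = 358 × 9.81 = 3512 N.
q = ½ρv² = ½ × 0.909 × 44.7² = 908.1 Pa.
Required CL = L/(qS) = 3512/(908.1·17.5) = 0.221.
CD = 0.0133 + 0.0276 × 0.221² = 0.01465.
D = q·S·CD = 908.1 × 17.5 × 0.01465 = 232.8 N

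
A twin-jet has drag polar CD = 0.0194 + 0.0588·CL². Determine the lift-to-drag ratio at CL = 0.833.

L/D = 13.8

CD = 0.0194 + 0.0588 × 0.833² = 0.0602
L/D = CL/CD = 0.833 / 0.0602 = 13.8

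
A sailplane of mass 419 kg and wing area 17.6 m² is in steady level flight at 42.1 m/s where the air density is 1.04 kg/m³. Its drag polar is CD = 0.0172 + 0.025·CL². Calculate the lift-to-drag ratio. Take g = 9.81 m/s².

L/D = 13.5

Level flight ⇒ L = W = m·g = 419 × 9.81 = 4110.4 N.
q = ½ρv² = ½ × 1.04 × 42.1² = 921.7 Pa.
Required CL = L/(qS) = 4110.4/(921.7·17.6) = 0.2534.
CD = 0.0172 + 0.025 × 0.2534² = 0.01881.
L/D = CL/CD = 0.2534 / 0.01881 = 13.5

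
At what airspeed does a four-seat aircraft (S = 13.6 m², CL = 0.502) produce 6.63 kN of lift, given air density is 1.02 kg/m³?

v = 43.6 m/s

L = ½ρv²S·CL ⇒ v = √(2L/(ρ·S·CL))
v = √(2 × 6630 / (1.02 × 13.6 × 0.502)) = √1904 = 43.6 m/s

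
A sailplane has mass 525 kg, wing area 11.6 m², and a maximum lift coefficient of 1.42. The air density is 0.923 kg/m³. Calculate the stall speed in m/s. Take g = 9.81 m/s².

Weight W = mg = 525 × 9.81 = 5150 N.
V_stall = √(2W/(ρ·S·CL,max)) = √(2 × 5150 / (0.923 × 11.6 × 1.42))
V_stall = √677.5 = 26 m/s

V_stall = 26 m/s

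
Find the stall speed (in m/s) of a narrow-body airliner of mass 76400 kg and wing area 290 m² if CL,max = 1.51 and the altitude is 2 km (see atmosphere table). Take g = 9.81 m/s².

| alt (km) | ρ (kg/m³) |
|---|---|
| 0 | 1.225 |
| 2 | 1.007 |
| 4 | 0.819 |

V_stall = 58.3 m/s

At 2 km, from the table: ρ = 1.007 kg/m³.
Weight W = mg = 76400 × 9.81 = 7.495×10^5 N.
V_stall = √(2W/(ρ·S·CL,max)) = √(2 × 7.495×10^5 / (1.007 × 290 × 1.51))
V_stall = √3399 = 58.3 m/s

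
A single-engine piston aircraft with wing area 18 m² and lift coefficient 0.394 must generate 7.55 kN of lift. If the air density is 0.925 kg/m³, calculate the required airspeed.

v = 48 m/s

L = ½ρv²S·CL ⇒ v = √(2L/(ρ·S·CL))
v = √(2 × 7550 / (0.925 × 18 × 0.394)) = √2302 = 48 m/s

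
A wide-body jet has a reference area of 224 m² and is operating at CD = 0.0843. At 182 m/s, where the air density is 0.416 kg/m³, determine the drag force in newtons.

D = 1.3×10^5 N

D = ½ρv²S·CD = ½ × 0.416 × 182² × 224 × 0.0843 = 1.3×10^5 N ≈ 130 kN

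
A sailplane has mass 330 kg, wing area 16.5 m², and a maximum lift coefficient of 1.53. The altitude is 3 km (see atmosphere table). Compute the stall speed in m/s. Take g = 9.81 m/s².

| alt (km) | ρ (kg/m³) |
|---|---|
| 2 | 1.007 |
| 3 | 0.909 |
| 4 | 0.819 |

At 3 km, from the table: ρ = 0.909 kg/m³.
Weight W = mg = 330 × 9.81 = 3237 N.
From L = ½ρV²S·CL,max = W: V_stall = √(2W/(ρSCL,max)) = √(2·3237/(0.909·16.5·1.53))
V_stall = √282.1 = 16.8 m/s

V_stall = 16.8 m/s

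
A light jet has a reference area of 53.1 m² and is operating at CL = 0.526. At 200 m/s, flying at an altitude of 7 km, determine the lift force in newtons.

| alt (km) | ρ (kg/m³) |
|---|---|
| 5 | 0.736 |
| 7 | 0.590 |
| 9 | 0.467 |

At 7 km, from the table: ρ = 0.590 kg/m³.
Dynamic pressure q = ½ρv² = ½ × 0.59 × 200² = 11800 Pa.
L = q·S·CL = 11800 × 53.1 × 0.526 = 3.3×10^5 N ≈ 330 kN

L = 3.3×10^5 N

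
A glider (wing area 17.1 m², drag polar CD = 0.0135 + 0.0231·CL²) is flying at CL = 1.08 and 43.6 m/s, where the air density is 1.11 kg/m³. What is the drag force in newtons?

D = 730 N

CD = 0.0135 + 0.0231 × 1.08² = 0.04044
D = ½ρv²S·CD = ½ × 1.11 × 43.6² × 17.1 × 0.04044 = 730 N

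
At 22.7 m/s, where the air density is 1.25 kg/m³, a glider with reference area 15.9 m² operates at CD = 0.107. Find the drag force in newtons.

Dynamic pressure q = ½ρv² = ½ × 1.25 × 22.7² = 322.1 Pa.
D = q·S·CD = 322.1 × 15.9 × 0.107 = 548 N

D = 548 N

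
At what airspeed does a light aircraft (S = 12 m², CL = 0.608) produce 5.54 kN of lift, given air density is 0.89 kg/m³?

v = 41.3 m/s

L = ½ρv²S·CL ⇒ v = √(2L/(ρ·S·CL))
v = √(2 × 5540 / (0.89 × 12 × 0.608)) = √1706 = 41.3 m/s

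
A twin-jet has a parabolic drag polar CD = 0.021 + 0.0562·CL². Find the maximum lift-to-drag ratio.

(L/D)max = 14.6

For CD = CD0 + K·CL², (L/D)max occurs at CL* = √(CD0/K) and equals 1/(2√(K·CD0)).
(L/D)max = 1/(2√(0.0562 × 0.021)) = 1/(2 × 0.03435) = 14.6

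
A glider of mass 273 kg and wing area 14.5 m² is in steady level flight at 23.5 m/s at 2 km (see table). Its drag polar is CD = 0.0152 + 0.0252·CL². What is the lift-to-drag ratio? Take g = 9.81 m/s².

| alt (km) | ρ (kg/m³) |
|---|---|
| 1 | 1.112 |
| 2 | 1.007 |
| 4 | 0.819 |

L/D = 25.2

At 2 km, from the table: ρ = 1.007 kg/m³.
Weight W = mg = 273 × 9.81 = 2678.1 N; in level flight L = W.
Dynamic pressure q = 0.5 × 1.007 × 23.5² = 278.1 Pa.
Required CL = L/(qS) = 2678.1/(278.1·14.5) = 0.6642.
CD = 0.0152 + 0.0252 × 0.6642² = 0.02632.
L/D = CL/CD = 0.6642 / 0.02632 = 25.2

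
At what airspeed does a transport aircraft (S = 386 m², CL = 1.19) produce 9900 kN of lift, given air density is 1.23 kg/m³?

L = ½ρv²S·CL ⇒ v = √(2L/(ρ·S·CL))
v = √(2 × 9.9×10^6 / (1.23 × 386 × 1.19)) = √35040 = 187 m/s

v = 187 m/s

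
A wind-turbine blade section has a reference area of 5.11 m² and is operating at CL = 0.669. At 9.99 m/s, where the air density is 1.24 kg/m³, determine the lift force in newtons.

L = 212 N

Dynamic pressure q = ½ρv² = ½ × 1.24 × 9.99² = 61.88 Pa.
L = q·S·CL = 61.88 × 5.11 × 0.669 = 212 N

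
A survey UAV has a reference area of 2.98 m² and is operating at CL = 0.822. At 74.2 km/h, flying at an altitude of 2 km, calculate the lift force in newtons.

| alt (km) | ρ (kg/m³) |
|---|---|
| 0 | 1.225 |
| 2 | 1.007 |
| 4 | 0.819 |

L = 524 N

At 2 km, from the table: ρ = 1.007 kg/m³.
Convert speed: v = 74.2 km/h ÷ 3.6 = 20.61 m/s.
L = ½ρv²S·CL = ½ × 1.007 × 20.61² × 2.98 × 0.822 = 524 N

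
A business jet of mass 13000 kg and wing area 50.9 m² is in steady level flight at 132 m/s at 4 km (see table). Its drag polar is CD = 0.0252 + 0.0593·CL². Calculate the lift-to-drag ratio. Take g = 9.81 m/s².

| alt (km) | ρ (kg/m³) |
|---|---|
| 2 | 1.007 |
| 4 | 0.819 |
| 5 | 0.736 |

L/D = 10.8

At 4 km, from the table: ρ = 0.819 kg/m³.
In steady level flight, lift balances weight: W = mg = 13000 × 9.81 = 1.2753×10^5 N.
q = ½ρv² = ½ × 0.819 × 132² = 7135 Pa.
Required CL = L/(qS) = 1.2753×10^5/(7135·50.9) = 0.3512.
CD = 0.0252 + 0.0593 × 0.3512² = 0.03251.
L/D = CL/CD = 0.3512 / 0.03251 = 10.8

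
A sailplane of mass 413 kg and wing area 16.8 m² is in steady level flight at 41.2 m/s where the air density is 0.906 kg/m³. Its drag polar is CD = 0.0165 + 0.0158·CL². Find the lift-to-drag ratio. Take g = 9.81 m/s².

Weight W = mg = 413 × 9.81 = 4051.5 N; in level flight L = W.
q = ½ρv² = ½ × 0.906 × 41.2² = 768.9 Pa.
CL = 2W/(ρv²S) = 2×4051.5/(0.906×41.2²×16.8) = 0.3136.
CD = 0.0165 + 0.0158 × 0.3136² = 0.01805.
L/D = CL/CD = 0.3136 / 0.01805 = 17.4

L/D = 17.4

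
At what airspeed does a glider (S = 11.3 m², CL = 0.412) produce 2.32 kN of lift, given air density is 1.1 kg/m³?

v = 30.1 m/s

L = ½ρv²S·CL ⇒ v = √(2L/(ρ·S·CL))
v = √(2 × 2320 / (1.1 × 11.3 × 0.412)) = √906 = 30.1 m/s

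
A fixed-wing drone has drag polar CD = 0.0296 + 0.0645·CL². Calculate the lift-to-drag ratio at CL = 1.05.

CD = 0.0296 + 0.0645 × 1.05² = 0.1007
L/D = CL/CD = 1.05 / 0.1007 = 10.4

L/D = 10.4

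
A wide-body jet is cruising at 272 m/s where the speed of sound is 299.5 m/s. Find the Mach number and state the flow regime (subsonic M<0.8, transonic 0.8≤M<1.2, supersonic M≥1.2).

M = v/a = 272 / 299.5 = 0.908
M = 0.908 → transonic.

M = 0.908 (transonic)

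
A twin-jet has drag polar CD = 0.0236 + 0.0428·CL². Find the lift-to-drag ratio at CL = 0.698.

CD = 0.0236 + 0.0428 × 0.698² = 0.04445
L/D = CL/CD = 0.698 / 0.04445 = 15.7

L/D = 15.7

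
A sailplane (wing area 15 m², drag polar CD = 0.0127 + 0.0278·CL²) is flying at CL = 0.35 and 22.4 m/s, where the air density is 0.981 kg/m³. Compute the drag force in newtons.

D = 59.5 N

CD = 0.0127 + 0.0278 × 0.35² = 0.01611
D = ½ρv²S·CD = ½ × 0.981 × 22.4² × 15 × 0.01611 = 59.5 N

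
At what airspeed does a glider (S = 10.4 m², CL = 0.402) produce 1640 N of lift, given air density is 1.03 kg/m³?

L = ½ρv²S·CL ⇒ v = √(2L/(ρ·S·CL))
v = √(2 × 1640 / (1.03 × 10.4 × 0.402)) = √761.7 = 27.6 m/s

v = 27.6 m/s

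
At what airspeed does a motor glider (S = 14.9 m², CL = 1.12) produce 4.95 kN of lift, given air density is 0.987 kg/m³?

L = ½ρv²S·CL ⇒ v = √(2L/(ρ·S·CL))
v = √(2 × 4950 / (0.987 × 14.9 × 1.12)) = √601.1 = 24.5 m/s

v = 24.5 m/s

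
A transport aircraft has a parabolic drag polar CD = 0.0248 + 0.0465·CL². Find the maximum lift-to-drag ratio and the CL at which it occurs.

For CD = CD0 + K·CL², (L/D)max occurs at CL* = √(CD0/K) and equals 1/(2√(K·CD0)).
(L/D)max = 1/(2√(0.0465 × 0.0248)) = 1/(2 × 0.03396) = 14.7
CL* = √(0.0248/0.0465) = 0.73

(L/D)max = 14.7, at CL = 0.73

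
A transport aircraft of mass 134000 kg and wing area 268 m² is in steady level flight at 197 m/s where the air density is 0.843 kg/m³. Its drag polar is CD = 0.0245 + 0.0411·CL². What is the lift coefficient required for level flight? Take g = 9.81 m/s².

CL = 0.3

Weight W = mg = 134000 × 9.81 = 1.3145×10^6 N; in level flight L = W.
Dynamic pressure q = 0.5 × 0.843 × 197² = 16360 Pa.
Required CL = L/(qS) = 1.3145×10^6/(16360·268) = 0.2999.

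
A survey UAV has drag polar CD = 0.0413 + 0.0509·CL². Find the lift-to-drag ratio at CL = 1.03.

CD = 0.0413 + 0.0509 × 1.03² = 0.0953
L/D = CL/CD = 1.03 / 0.0953 = 10.8

L/D = 10.8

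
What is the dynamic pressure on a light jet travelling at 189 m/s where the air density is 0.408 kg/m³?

q = 7290 Pa

q = ½ρv² = ½ × 0.408 × 189² = 7290 Pa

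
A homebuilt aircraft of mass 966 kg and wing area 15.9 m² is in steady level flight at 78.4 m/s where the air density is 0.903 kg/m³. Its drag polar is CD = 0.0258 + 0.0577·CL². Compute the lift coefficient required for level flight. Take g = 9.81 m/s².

Level flight ⇒ L = W = m·g = 966 × 9.81 = 9476.5 N.
Dynamic pressure q = 0.5 × 0.903 × 78.4² = 2775 Pa.
CL = W/(q·S) = 9476.5 / (2775 × 15.9) = 0.2148.

CL = 0.215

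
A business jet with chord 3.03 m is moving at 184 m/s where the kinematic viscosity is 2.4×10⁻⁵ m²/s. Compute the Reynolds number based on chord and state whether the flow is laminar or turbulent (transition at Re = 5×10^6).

Re = v·c/ν = 184 × 3.03 / (2.4×10⁻⁵) = 2.32×10^7
Since 2.32×10^7 > 5×10^6, the flow is turbulent.

Re = 2.32×10^7 (turbulent)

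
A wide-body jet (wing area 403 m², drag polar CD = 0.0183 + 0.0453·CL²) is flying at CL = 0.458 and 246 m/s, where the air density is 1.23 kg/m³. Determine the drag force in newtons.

D = 4.17×10^5 N

CD = 0.0183 + 0.0453 × 0.458² = 0.0278
D = ½ρv²S·CD = ½ × 1.23 × 246² × 403 × 0.0278 = 4.17×10^5 N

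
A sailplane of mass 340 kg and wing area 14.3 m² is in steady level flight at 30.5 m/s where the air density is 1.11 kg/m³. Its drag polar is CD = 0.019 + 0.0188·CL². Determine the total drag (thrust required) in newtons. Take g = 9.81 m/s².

D = 169 N

In steady level flight, lift balances weight: W = mg = 340 × 9.81 = 3335.4 N.
Dynamic pressure q = 0.5 × 1.11 × 30.5² = 516.3 Pa.
Required CL = L/(qS) = 3335.4/(516.3·14.3) = 0.4518.
CD = 0.019 + 0.0188 × 0.4518² = 0.02284.
D = q·S·CD = 516.3 × 14.3 × 0.02284 = 168.6 N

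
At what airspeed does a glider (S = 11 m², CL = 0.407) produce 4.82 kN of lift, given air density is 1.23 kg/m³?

v = 41.8 m/s

L = ½ρv²S·CL ⇒ v = √(2L/(ρ·S·CL))
v = √(2 × 4820 / (1.23 × 11 × 0.407)) = √1751 = 41.8 m/s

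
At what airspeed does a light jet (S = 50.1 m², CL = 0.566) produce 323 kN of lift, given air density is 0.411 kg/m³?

v = 235 m/s

L = ½ρv²S·CL ⇒ v = √(2L/(ρ·S·CL))
v = √(2 × 3.23×10^5 / (0.411 × 50.1 × 0.566)) = √55430 = 235 m/s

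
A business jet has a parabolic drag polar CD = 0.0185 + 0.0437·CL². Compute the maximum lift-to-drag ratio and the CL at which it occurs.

(L/D)max = 17.6, at CL = 0.651

For CD = CD0 + K·CL², (L/D)max occurs at CL* = √(CD0/K) and equals 1/(2√(K·CD0)).
(L/D)max = 1/(2√(0.0437 × 0.0185)) = 1/(2 × 0.02843) = 17.6
CL* = √(0.0185/0.0437) = 0.651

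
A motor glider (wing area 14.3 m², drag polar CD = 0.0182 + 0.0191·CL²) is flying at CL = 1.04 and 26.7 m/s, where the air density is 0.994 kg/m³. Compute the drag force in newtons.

CD = 0.0182 + 0.0191 × 1.04² = 0.03886
D = ½ρv²S·CD = ½ × 0.994 × 26.7² × 14.3 × 0.03886 = 197 N

D = 197 N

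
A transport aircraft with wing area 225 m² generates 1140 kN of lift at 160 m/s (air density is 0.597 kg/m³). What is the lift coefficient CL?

From L = ½ρv²S·CL, rearranging gives CL = 2L/(ρv²S).
CL = 2 × 1.14×10^6 / (0.597 × 160² × 225) = 0.663

CL = 0.663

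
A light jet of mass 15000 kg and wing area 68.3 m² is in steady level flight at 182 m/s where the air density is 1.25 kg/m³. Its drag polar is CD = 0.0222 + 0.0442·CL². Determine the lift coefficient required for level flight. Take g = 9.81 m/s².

In steady level flight, lift balances weight: W = mg = 15000 × 9.81 = 1.4715×10^5 N.
Dynamic pressure q = 0.5 × 1.25 × 182² = 20700 Pa.
CL = 2W/(ρv²S) = 2×1.4715×10^5/(1.25×182²×68.3) = 0.1041.

CL = 0.104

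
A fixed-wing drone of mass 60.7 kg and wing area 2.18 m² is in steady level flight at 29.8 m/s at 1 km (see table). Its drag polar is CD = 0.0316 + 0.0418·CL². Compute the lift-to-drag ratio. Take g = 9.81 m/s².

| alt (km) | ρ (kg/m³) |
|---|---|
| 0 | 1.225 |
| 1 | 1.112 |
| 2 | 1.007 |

At 1 km, from the table: ρ = 1.112 kg/m³.
In steady level flight, lift balances weight: W = mg = 60.7 × 9.81 = 595.47 N.
Dynamic pressure q = 0.5 × 1.112 × 29.8² = 493.8 Pa.
CL = W/(q·S) = 595.47 / (493.8 × 2.18) = 0.5532.
CD = 0.0316 + 0.0418 × 0.5532² = 0.04439.
L/D = CL/CD = 0.5532 / 0.04439 = 12.5

L/D = 12.5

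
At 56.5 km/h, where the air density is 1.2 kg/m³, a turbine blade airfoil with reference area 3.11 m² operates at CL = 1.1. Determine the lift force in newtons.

Convert speed: v = 56.5 km/h ÷ 3.6 = 15.69 m/s.
L = ½ρv²S·CL = ½ × 1.2 × 15.69² × 3.11 × 1.1 = 506 N

L = 506 N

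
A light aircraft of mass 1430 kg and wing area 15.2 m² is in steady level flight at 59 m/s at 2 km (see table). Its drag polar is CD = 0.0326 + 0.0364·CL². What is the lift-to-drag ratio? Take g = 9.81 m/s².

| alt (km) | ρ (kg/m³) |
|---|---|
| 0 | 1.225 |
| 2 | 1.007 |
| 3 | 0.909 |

L/D = 12.3

At 2 km, from the table: ρ = 1.007 kg/m³.
In steady level flight, lift balances weight: W = mg = 1430 × 9.81 = 14028 N.
Dynamic pressure q = 0.5 × 1.007 × 59² = 1753 Pa.
CL = 2W/(ρv²S) = 2×14028/(1.007×59²×15.2) = 0.5266.
CD = 0.0326 + 0.0364 × 0.5266² = 0.04269.
L/D = CL/CD = 0.5266 / 0.04269 = 12.3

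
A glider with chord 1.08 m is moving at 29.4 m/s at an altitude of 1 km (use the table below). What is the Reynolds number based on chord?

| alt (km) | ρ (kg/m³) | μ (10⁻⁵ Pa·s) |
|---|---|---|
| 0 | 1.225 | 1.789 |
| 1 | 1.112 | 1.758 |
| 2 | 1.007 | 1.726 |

At 1 km, from the table: ρ = 1.112 kg/m³, μ = 1.758×10⁻⁵ Pa·s.
Re = ρ·v·c/μ = 1.112 × 29.4 × 1.08 / (1.758×10⁻⁵) = 2.01×10^6

Re = 2.01×10^6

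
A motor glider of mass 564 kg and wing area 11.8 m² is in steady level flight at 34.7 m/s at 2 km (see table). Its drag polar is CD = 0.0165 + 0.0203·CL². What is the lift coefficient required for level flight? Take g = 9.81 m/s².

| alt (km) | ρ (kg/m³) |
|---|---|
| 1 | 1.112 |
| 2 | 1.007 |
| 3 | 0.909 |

At 2 km, from the table: ρ = 1.007 kg/m³.
Level flight ⇒ L = W = m·g = 564 × 9.81 = 5532.8 N.
Dynamic pressure q = 0.5 × 1.007 × 34.7² = 606.3 Pa.
Required CL = L/(qS) = 5532.8/(606.3·11.8) = 0.7734.

CL = 0.773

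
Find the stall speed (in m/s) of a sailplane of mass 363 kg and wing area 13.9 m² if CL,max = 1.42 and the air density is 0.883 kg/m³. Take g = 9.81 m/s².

V_stall = 20.2 m/s

At stall, lift equals weight: L = W = m·g = 363 × 9.81 = 3561 N.
V_stall = √(2W/(ρ·S·CL,max)) = √(2 × 3561 / (0.883 × 13.9 × 1.42))
V_stall = √408.6 = 20.2 m/s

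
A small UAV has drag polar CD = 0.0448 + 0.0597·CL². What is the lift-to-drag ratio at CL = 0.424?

L/D = 7.64

CD = 0.0448 + 0.0597 × 0.424² = 0.05553
L/D = CL/CD = 0.424 / 0.05553 = 7.64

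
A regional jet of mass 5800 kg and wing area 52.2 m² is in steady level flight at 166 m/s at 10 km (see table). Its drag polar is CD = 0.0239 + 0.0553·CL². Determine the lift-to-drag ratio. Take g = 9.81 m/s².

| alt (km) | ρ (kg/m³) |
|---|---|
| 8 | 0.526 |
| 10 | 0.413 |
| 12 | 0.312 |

L/D = 7.39

At 10 km, from the table: ρ = 0.413 kg/m³.
In steady level flight, lift balances weight: W = mg = 5800 × 9.81 = 56898 N.
q = ½ρv² = ½ × 0.413 × 166² = 5690 Pa.
Required CL = L/(qS) = 56898/(5690·52.2) = 0.1916.
CD = 0.0239 + 0.0553 × 0.1916² = 0.02593.
L/D = CL/CD = 0.1916 / 0.02593 = 7.39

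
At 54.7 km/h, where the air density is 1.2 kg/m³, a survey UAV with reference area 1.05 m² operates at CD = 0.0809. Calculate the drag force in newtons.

Convert speed: v = 54.7 km/h ÷ 3.6 = 15.19 m/s.
Dynamic pressure q = ½ρv² = ½ × 1.2 × 15.19² = 138.5 Pa.
D = q·S·CD = 138.5 × 1.05 × 0.0809 = 11.8 N

D = 11.8 N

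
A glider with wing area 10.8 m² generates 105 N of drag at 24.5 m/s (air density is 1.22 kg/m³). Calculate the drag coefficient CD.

From D = ½ρv²S·CD, rearranging gives CD = 2D/(ρv²S).
CD = 2 × 105 / (1.22 × 24.5² × 10.8) = 0.0266

CD = 0.0266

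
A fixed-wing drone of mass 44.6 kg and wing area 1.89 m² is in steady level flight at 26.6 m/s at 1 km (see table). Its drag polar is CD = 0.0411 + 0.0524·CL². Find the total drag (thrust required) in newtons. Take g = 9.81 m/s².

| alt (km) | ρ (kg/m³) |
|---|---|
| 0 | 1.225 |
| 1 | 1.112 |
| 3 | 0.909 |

At 1 km, from the table: ρ = 1.112 kg/m³.
Level flight ⇒ L = W = m·g = 44.6 × 9.81 = 437.53 N.
Dynamic pressure q = 0.5 × 1.112 × 26.6² = 393.4 Pa.
Required CL = L/(qS) = 437.53/(393.4·1.89) = 0.5884.
CD = 0.0411 + 0.0524 × 0.5884² = 0.05924.
D = q·S·CD = 393.4 × 1.89 × 0.05924 = 44.05 N

D = 44.1 N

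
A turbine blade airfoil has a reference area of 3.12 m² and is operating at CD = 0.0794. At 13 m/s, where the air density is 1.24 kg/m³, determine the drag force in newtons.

D = 26 N

Dynamic pressure q = ½ρv² = ½ × 1.24 × 13² = 104.8 Pa.
D = q·S·CD = 104.8 × 3.12 × 0.0794 = 26 N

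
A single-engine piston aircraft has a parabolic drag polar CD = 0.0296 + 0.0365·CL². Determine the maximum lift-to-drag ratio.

For CD = CD0 + K·CL², (L/D)max occurs at CL* = √(CD0/K) and equals 1/(2√(K·CD0)).
(L/D)max = 1/(2√(0.0365 × 0.0296)) = 1/(2 × 0.03287) = 15.2

(L/D)max = 15.2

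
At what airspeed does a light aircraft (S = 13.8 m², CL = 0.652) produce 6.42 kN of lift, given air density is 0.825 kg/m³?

L = ½ρv²S·CL ⇒ v = √(2L/(ρ·S·CL))
v = √(2 × 6420 / (0.825 × 13.8 × 0.652)) = √1730 = 41.6 m/s

v = 41.6 m/s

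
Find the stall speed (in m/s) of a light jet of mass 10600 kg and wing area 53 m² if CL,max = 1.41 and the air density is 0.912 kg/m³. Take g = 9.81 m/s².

V_stall = 55.2 m/s

Stall occurs when L = W at CL,max. W = mg = 10600 × 9.81 = 1.04×10^5 N.
From L = ½ρV²S·CL,max = W: V_stall = √(2W/(ρSCL,max)) = √(2·1.04×10^5/(0.912·53·1.41))
V_stall = √3052 = 55.2 m/s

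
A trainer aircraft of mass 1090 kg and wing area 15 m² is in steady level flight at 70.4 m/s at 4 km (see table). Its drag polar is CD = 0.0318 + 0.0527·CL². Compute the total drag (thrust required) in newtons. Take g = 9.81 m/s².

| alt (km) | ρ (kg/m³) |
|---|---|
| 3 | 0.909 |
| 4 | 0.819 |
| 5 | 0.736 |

At 4 km, from the table: ρ = 0.819 kg/m³.
Weight W = mg = 1090 × 9.81 = 10693 N; in level flight L = W.
q = ½ρv² = ½ × 0.819 × 70.4² = 2030 Pa.
CL = W/(q·S) = 10693 / (2030 × 15) = 0.3512.
CD = 0.0318 + 0.0527 × 0.3512² = 0.0383.
D = q·S·CD = 2030 × 15 × 0.0383 = 1166 N

D = 1170 N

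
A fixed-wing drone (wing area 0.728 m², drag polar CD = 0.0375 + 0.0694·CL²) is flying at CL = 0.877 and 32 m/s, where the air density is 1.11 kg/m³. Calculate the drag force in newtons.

D = 37.6 N

CD = 0.0375 + 0.0694 × 0.877² = 0.09088
D = ½ρv²S·CD = ½ × 1.11 × 32² × 0.728 × 0.09088 = 37.6 N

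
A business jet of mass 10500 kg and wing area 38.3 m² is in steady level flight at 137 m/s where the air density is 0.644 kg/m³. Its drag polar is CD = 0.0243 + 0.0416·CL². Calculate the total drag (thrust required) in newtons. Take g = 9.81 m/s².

Level flight ⇒ L = W = m·g = 10500 × 9.81 = 1.03×10^5 N.
q = ½ρv² = ½ × 0.644 × 137² = 6044 Pa.
CL = 2W/(ρv²S) = 2×1.03×10^5/(0.644×137²×38.3) = 0.445.
CD = 0.0243 + 0.0416 × 0.445² = 0.03254.
D = q·S·CD = 6044 × 38.3 × 0.03254 = 7532 N

D = 7530 N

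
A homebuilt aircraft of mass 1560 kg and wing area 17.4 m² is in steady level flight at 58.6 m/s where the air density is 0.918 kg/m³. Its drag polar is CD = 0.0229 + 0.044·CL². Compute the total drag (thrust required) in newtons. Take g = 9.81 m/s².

D = 1000 N

Level flight ⇒ L = W = m·g = 1560 × 9.81 = 15304 N.
q = ½ρv² = ½ × 0.918 × 58.6² = 1576 Pa.
CL = W/(q·S) = 15304 / (1576 × 17.4) = 0.558.
CD = 0.0229 + 0.044 × 0.558² = 0.0366.
D = q·S·CD = 1576 × 17.4 × 0.0366 = 1004 N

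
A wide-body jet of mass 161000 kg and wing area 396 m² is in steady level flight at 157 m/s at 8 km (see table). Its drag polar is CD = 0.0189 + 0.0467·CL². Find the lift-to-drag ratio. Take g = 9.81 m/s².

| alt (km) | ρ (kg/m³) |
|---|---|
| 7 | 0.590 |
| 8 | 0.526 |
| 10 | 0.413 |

At 8 km, from the table: ρ = 0.526 kg/m³.
Weight W = mg = 161000 × 9.81 = 1.5794×10^6 N; in level flight L = W.
Dynamic pressure q = 0.5 × 0.526 × 157² = 6483 Pa.
CL = 2W/(ρv²S) = 2×1.5794×10^6/(0.526×157²×396) = 0.6152.
CD = 0.0189 + 0.0467 × 0.6152² = 0.03658.
L/D = CL/CD = 0.6152 / 0.03658 = 16.8

L/D = 16.8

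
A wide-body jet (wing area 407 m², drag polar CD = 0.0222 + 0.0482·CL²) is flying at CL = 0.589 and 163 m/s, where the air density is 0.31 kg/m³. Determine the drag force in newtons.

CD = 0.0222 + 0.0482 × 0.589² = 0.03892
D = ½ρv²S·CD = ½ × 0.31 × 163² × 407 × 0.03892 = 65200 N

D = 65200 N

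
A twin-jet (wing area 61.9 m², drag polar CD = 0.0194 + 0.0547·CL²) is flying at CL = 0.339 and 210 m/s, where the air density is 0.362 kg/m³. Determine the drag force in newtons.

CD = 0.0194 + 0.0547 × 0.339² = 0.02569
D = ½ρv²S·CD = ½ × 0.362 × 210² × 61.9 × 0.02569 = 12700 N

D = 12700 N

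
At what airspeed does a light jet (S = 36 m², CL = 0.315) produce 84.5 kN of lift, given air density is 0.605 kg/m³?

v = 157 m/s

L = ½ρv²S·CL ⇒ v = √(2L/(ρ·S·CL))
v = √(2 × 84500 / (0.605 × 36 × 0.315)) = √24630 = 157 m/s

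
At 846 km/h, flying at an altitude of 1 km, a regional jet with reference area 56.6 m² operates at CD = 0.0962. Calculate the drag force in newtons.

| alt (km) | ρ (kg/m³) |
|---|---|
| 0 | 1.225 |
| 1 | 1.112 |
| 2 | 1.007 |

D = 1.67×10^5 N

At 1 km, from the table: ρ = 1.112 kg/m³.
Convert speed: v = 846 km/h ÷ 3.6 = 235 m/s.
Dynamic pressure q = ½ρv² = ½ × 1.112 × 235² = 30710 Pa.
D = q·S·CD = 30710 × 56.6 × 0.0962 = 1.67×10^5 N ≈ 167 kN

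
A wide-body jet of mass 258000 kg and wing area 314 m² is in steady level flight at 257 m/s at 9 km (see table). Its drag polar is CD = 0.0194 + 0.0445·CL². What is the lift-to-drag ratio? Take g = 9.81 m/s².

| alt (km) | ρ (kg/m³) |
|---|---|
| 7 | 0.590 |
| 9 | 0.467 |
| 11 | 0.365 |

At 9 km, from the table: ρ = 0.467 kg/m³.
In steady level flight, lift balances weight: W = mg = 258000 × 9.81 = 2.531×10^6 N.
Dynamic pressure q = 0.5 × 0.467 × 257² = 15420 Pa.
CL = W/(q·S) = 2.531×10^6 / (15420 × 314) = 0.5226.
CD = 0.0194 + 0.0445 × 0.5226² = 0.03156.
L/D = CL/CD = 0.5226 / 0.03156 = 16.6

L/D = 16.6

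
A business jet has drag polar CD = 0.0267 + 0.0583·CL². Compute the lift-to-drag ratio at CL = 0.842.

L/D = 12.4

CD = 0.0267 + 0.0583 × 0.842² = 0.06803
L/D = CL/CD = 0.842 / 0.06803 = 12.4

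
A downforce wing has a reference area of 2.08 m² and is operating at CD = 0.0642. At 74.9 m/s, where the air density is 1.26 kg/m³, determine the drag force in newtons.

Dynamic pressure q = ½ρv² = ½ × 1.26 × 74.9² = 3534 Pa.
D = q·S·CD = 3534 × 2.08 × 0.0642 = 472 N

D = 472 N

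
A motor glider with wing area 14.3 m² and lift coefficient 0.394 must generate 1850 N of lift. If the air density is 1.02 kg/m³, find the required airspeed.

v = 25.4 m/s

L = ½ρv²S·CL ⇒ v = √(2L/(ρ·S·CL))
v = √(2 × 1850 / (1.02 × 14.3 × 0.394)) = √643.8 = 25.4 m/s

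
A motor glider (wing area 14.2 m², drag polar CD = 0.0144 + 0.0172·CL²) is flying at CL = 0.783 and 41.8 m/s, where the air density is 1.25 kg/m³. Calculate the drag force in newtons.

CD = 0.0144 + 0.0172 × 0.783² = 0.02495
D = ½ρv²S·CD = ½ × 1.25 × 41.8² × 14.2 × 0.02495 = 387 N

D = 387 N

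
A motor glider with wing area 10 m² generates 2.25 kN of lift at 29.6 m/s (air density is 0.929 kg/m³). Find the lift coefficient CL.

From L = ½ρv²S·CL, rearranging gives CL = 2L/(ρv²S).
CL = 2 × 2250 / (0.929 × 29.6² × 10) = 0.553

CL = 0.553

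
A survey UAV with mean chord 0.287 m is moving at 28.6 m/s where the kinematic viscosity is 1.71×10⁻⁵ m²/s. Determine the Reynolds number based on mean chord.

Re = v·c/ν = 28.6 × 0.287 / (1.71×10⁻⁵) = 4.8×10^5

Re = 4.8×10^5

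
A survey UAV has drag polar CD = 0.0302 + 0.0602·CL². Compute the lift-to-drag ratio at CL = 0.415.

L/D = 10.2

CD = 0.0302 + 0.0602 × 0.415² = 0.04057
L/D = CL/CD = 0.415 / 0.04057 = 10.2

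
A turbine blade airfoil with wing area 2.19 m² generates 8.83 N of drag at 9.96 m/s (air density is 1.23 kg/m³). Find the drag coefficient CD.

CD = 0.0661

From D = ½ρv²S·CD, rearranging gives CD = 2D/(ρv²S).
CD = 2 × 8.83 / (1.23 × 9.96² × 2.19) = 0.0661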